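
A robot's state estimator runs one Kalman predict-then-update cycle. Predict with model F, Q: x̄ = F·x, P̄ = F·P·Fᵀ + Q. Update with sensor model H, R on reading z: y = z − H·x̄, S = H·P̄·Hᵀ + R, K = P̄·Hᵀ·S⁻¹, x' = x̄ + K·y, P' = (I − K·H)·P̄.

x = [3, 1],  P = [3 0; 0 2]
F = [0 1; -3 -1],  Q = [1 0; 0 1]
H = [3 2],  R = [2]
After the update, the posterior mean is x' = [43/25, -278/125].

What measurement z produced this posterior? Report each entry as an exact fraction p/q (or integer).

x̄ = F·x = [1, -10]
P̄ = F·P·Fᵀ + Q = [3 -2; -2 30]
S = H·P̄·Hᵀ + R = [125]
K = P̄·Hᵀ·S⁻¹ = [1/25; 54/125]
x' − x̄ = [18/25, 972/125] = K·y
y = (KᵀK)⁻¹·Kᵀ·(x' − x̄) = [18]
z = y + H·x̄ = [18] + [-17] = [1]

z = [1]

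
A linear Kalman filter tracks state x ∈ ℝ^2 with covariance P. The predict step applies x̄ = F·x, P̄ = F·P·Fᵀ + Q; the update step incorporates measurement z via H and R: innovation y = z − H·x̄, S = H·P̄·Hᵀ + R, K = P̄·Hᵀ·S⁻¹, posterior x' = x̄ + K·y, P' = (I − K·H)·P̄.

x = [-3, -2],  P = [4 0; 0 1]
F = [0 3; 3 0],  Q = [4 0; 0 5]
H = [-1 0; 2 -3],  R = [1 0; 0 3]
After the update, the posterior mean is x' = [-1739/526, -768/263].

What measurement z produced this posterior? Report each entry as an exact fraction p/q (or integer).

x̄ = F·x = [-6, -9]
P̄ = F·P·Fᵀ + Q = [13 0; 0 41]
S = H·P̄·Hᵀ + R = [14 -26; -26 424]
K = P̄·Hᵀ·S⁻¹ = [-1209/1315 13/2630; -1599/2630 -861/2630]
x' − x̄ = [1417/526, 1599/263] = K·y
y = (KᵀK)⁻¹·Kᵀ·(x' − x̄) = [-3, -13]
z = y + H·x̄ = [-3, -13] + [6, 15] = [3, 2]

z = [3, 2]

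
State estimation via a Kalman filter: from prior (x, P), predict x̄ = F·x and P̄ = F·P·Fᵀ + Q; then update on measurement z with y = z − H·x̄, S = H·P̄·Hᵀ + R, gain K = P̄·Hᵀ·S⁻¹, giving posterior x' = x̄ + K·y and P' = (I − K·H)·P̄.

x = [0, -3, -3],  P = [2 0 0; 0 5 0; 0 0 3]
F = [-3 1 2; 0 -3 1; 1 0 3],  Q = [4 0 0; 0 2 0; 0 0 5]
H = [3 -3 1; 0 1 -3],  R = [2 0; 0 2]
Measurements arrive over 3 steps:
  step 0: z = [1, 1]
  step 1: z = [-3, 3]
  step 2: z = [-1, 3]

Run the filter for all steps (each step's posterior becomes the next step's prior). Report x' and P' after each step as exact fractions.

step 0: x̄ = F·x = [-9, 6, -9]
step 0: P̄ = F·P·Fᵀ + Q = [39 -9 12; -9 50 9; 12 9 34]
step 0: y = z − H·x̄ = [55, -32]
step 0: S = H·P̄·Hᵀ + R = [1017 -297; -297 304]
step 0: K = P̄·Hᵀ·S⁻¹ = [11353/73653 63/24551; -14747/73653 -2945/24551; -14549/220959 -9090/24551]
step 0: x' = x̄ + K·y = [-44510/73653, -86447/73653, -170906/220959]
step 0: P' = (I − K·H)·P̄ = [369968/24551 413360/24551 413234/73653; 413360/24551 469453/24551 475343/73653; 413234/73653 475343/73653 529883/220959]
step 1: x̄ = F·x = [-200563/220959, 607117/220959, -215416/73653]
step 1: P̄ = F·P·Fᵀ + Q = [5702105/220959 11017444/220959 -2496475/73653; 11017444/220959 30441320/220959 -7055210/73653; -2496475/73653 -7055210/73653 1849074/24551]
step 1: y = z − H·x̄ = [267379/24551, -1882984/220959]
step 1: S = H·P̄·Hᵀ + R = [25124183/24551 -28049789/24551; -28049789/24551 307652012/220959]
step 1: K = P̄·Hᵀ·S⁻¹ = [5627493285/26409901157 7492245889/26409901157; -3278931954/26409901157 5373404468/26409901157; -924678584/26409901157 -6861420465/26409901157]
step 1: x' = x̄ + K·y = [-26532372048/26409901157, -8936466043/26409901157, -28840452600/26409901157]
step 1: P' = (I − K·H)·P̄ = [142974856896/26409901157 154753032572/26409901157 46589513598/26409901157; 154753032572/26409901157 175213009492/26409901157 54822066852/26409901157; 46589513598/26409901157 54822066852/26409901157 22848302594/26409901157]
step 2: x̄ = F·x = [12979744901/26409901157, -2031054471/26409901157, -113053729848/26409901157]
step 2: P̄ = F·P·Fᵀ + Q = [390715445360/26409901157 498955994806/26409901157 -298742117182/26409901157; 498955994806/26409901157 1323652789224/26409901157 -842523278004/26409901157; -298742117182/26409901157 -842523278004/26409901157 760196167615/26409901157]
step 2: y = z − H·x̄ = [41611430575/26409901157, -257900431602/26409901157]
step 2: S = H·P̄·Hᵀ + R = [10523809139609/26409901157 -10491232611501/26409901157; -10491232611501/26409901157 13273377768097/26409901157]
step 2: K = P̄·Hᵀ·S⁻¹ = [2150746557118/10014011000983 2752528740022/10014011000983; -68508277182735/560784616055048 108560921986269/560784616055048; -1381358204077/40056044003932 -10516663926885/40056044003932]
step 2: x' = x̄ + K·y = [-1688083839393/910364636453, -110108911484373/50980419641368, -6449761851583/3641458545812]
step 2: P' = (I − K·H)·P̄ = [53512574733328/10014011000983 57900454472150/10014011000983 17465132330702/10014011000983; 57900454472150/10014011000983 1835984804567967/280392308027524 41129140061469/20028022001966; 17465132330702/10014011000983 41129140061469/20028022001966 8607633998059/10014011000983]

step 0: x' = [-44510/73653, -86447/73653, -170906/220959], P' = [369968/24551 413360/24551 413234/73653; 413360/24551 469453/24551 475343/73653; 413234/73653 475343/73653 529883/220959]
step 1: x' = [-26532372048/26409901157, -8936466043/26409901157, -28840452600/26409901157], P' = [142974856896/26409901157 154753032572/26409901157 46589513598/26409901157; 154753032572/26409901157 175213009492/26409901157 54822066852/26409901157; 46589513598/26409901157 54822066852/26409901157 22848302594/26409901157]
step 2: x' = [-1688083839393/910364636453, -110108911484373/50980419641368, -6449761851583/3641458545812], P' = [53512574733328/10014011000983 57900454472150/10014011000983 17465132330702/10014011000983; 57900454472150/10014011000983 1835984804567967/280392308027524 41129140061469/20028022001966; 17465132330702/10014011000983 41129140061469/20028022001966 8607633998059/10014011000983]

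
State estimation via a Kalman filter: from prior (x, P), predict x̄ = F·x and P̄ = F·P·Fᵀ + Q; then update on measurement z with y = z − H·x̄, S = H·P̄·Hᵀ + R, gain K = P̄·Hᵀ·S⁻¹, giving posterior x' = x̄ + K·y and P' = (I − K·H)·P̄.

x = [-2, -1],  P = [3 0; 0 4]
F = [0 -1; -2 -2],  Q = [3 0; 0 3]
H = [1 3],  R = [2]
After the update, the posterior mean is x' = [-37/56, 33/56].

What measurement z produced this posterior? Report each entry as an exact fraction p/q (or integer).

x̄ = F·x = [1, 6]
P̄ = F·P·Fᵀ + Q = [7 8; 8 31]
S = H·P̄·Hᵀ + R = [336]
K = P̄·Hᵀ·S⁻¹ = [31/336; 101/336]
x' − x̄ = [-93/56, -303/56] = K·y
y = (KᵀK)⁻¹·Kᵀ·(x' − x̄) = [-18]
z = y + H·x̄ = [-18] + [19] = [1]

z = [1]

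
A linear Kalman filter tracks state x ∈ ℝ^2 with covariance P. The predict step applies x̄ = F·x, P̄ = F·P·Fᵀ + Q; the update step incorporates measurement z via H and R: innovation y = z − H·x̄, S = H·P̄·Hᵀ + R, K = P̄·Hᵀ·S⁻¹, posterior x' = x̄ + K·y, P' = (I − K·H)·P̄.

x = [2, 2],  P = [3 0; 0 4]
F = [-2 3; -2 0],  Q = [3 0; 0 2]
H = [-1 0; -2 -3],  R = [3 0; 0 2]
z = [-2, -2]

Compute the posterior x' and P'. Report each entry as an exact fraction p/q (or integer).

x̄ = F·x = [2, -4]
P̄ = F·P·Fᵀ + Q = [51 12; 12 14]
y = z − H·x̄ = [0, -10]
S = H·P̄·Hᵀ + R = [54 138; 138 476]
K = P̄·Hᵀ·S⁻¹ = [-436/555 -23/370; 283/555 -53/185]
x' = x̄ + K·y = [97/37, -42/37]
P' = (I − K·H)·P̄ = [436/185 -283/185; -283/185 224/185]

x' = [97/37, -42/37]
P' = [436/185 -283/185; -283/185 224/185]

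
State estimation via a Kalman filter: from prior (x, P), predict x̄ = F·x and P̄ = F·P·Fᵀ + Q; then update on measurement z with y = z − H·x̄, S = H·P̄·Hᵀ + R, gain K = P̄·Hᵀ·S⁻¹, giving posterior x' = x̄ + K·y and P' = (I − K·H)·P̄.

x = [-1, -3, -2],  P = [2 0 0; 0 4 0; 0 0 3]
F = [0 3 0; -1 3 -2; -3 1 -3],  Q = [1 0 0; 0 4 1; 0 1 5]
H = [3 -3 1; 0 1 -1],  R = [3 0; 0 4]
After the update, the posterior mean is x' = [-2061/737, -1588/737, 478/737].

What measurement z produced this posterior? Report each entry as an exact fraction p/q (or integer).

x̄ = F·x = [-9, -4, 6]
P̄ = F·P·Fᵀ + Q = [37 36 12; 36 54 37; 12 37 54]
S = H·P̄·Hᵀ + R = [78 4; 4 38]
K = P̄·Hᵀ·S⁻¹ = [237/1474 453/737; -357/1474 697/1474; -365/1474 -621/1474]
x' − x̄ = [4572/737, 1360/737, -3944/737] = K·y
y = (KᵀK)⁻¹·Kᵀ·(x' − x̄) = [8, 8]
z = y + H·x̄ = [8, 8] + [-9, -10] = [-1, -2]

z = [-1, -2]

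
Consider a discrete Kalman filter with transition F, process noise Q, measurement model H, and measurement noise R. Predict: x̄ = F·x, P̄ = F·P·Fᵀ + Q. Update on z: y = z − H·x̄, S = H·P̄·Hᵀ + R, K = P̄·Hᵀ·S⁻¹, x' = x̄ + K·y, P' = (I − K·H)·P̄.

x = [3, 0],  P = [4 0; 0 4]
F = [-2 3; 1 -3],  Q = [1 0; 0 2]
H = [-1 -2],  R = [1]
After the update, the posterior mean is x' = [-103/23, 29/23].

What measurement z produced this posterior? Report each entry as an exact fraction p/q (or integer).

z = [2]

x̄ = F·x = [-6, 3]
P̄ = F·P·Fᵀ + Q = [53 -44; -44 42]
S = H·P̄·Hᵀ + R = [46]
K = P̄·Hᵀ·S⁻¹ = [35/46; -20/23]
x' − x̄ = [35/23, -40/23] = K·y
y = (KᵀK)⁻¹·Kᵀ·(x' − x̄) = [2]
z = y + H·x̄ = [2] + [0] = [2]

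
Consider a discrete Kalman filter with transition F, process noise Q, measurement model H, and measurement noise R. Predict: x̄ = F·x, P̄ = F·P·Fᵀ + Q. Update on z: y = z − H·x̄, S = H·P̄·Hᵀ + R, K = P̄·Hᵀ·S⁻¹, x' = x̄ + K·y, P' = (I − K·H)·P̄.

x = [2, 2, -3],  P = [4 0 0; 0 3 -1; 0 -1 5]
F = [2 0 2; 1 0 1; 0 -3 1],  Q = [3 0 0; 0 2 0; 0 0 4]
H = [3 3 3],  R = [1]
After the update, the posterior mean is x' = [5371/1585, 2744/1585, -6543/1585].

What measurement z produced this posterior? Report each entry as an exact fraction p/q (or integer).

z = [3]

x̄ = F·x = [-2, -1, -9]
P̄ = F·P·Fᵀ + Q = [39 18 16; 18 11 8; 16 8 42]
S = H·P̄·Hᵀ + R = [1585]
K = P̄·Hᵀ·S⁻¹ = [219/1585; 111/1585; 198/1585]
x' − x̄ = [8541/1585, 4329/1585, 7722/1585] = K·y
y = (KᵀK)⁻¹·Kᵀ·(x' − x̄) = [39]
z = y + H·x̄ = [39] + [-36] = [3]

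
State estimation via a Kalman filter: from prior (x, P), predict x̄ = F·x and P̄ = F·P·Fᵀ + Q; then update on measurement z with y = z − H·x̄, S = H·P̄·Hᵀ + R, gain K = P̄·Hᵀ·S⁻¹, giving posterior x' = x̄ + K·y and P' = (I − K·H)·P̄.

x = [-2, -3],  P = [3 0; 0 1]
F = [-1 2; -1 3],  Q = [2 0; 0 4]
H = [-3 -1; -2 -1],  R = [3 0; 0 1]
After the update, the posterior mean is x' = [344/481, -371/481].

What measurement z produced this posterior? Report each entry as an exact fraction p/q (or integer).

x̄ = F·x = [-4, -7]
P̄ = F·P·Fᵀ + Q = [9 9; 9 16]
S = H·P̄·Hᵀ + R = [154 115; 115 89]
K = P̄·Hᵀ·S⁻¹ = [-99/481 -18/481; 83/481 -291/481]
x' − x̄ = [2268/481, 2996/481] = K·y
y = (KᵀK)⁻¹·Kᵀ·(x' − x̄) = [-20, -16]
z = y + H·x̄ = [-20, -16] + [19, 15] = [-1, -1]

z = [-1, -1]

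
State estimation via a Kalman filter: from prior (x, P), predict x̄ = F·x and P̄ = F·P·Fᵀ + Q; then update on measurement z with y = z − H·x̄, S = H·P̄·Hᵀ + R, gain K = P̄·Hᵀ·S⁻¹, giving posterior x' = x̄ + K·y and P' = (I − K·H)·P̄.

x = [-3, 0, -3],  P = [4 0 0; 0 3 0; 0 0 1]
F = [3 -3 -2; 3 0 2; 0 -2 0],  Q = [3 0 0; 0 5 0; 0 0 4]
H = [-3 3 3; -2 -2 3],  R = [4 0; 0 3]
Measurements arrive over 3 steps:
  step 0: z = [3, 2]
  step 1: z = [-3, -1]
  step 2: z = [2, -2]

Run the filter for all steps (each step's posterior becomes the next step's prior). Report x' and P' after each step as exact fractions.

step 0: x̄ = F·x = [-3, -15, 0]
step 0: P̄ = F·P·Fᵀ + Q = [70 32 18; 32 45 0; 18 0 16]
step 0: y = z − H·x̄ = [39, -34]
step 0: S = H·P̄·Hᵀ + R = [283 24; 24 647]
step 0: K = P̄·Hᵀ·S⁻¹ = [-7044/36505 -8202/36505; 28929/182525 -44518/182525; -834/36505 708/36505]
step 0: x' = x̄ + K·y = [-105363/36505, -96032/182525, -56598/36505]
step 0: P' = (I − K·H)·P̄ = [180482/7301 179768/36505 142650/7301; 179768/36505 229622/182525 141558/36505; 142650/7301 141558/36505 114116/7301]
step 1: x̄ = F·x = [-103767/26075, -85857/7301, 192064/182525]
step 1: P̄ = F·P·Fᵀ + Q = [84767/3725 96346/1043 -169164/26075; 96346/1043 3829107/7301 -328968/7301; -169164/26075 -328968/7301 1648588/182525]
step 1: y = z − H·x̄ = [3136401/182525, -1300861/36505]
step 1: S = H·P̄·Hᵀ + R = [484287878/182525 -108303528/36505; -108303528/36505 26507779/7301]
step 1: K = P̄·Hᵀ·S⁻¹ = [-9721589073/151724676778 -9189853638/75862338389; 28195372545/151724676778 -17081759098/75862338389; 5887169004/75862338389 7530893700/75862338389]
step 1: x' = x̄ + K·y = [-115883750187/151724676778, -82310382073/151724676778, -87375880760/75862338389]
step 1: P' = (I − K·H)·P̄ = [704020078099/151724676778 144054568727/151724676778 273501695304/75862338389; 144054568727/151724676778 71865322699/151724676778 54891538044/75862338389; 273501695304/75862338389 54891538044/75862338389 226459715932/75862338389]
step 2: x̄ = F·x = [124391709349/75862338389, -697154773601/151724676778, 82310382073/75862338389]
step 2: P̄ = F·P·Fᵀ + Q = [705097176823/75862338389 1284656700182/75862338389 2998414092/75862338389; 1284656700182/75862338389 15470522501533/151724676778 -651729858357/75862338389; 2998414092/75862338389 -651729858357/75862338389 447179998954/75862338389]
step 2: y = z − H·x̄ = [2647401638015/151724676778, -847027177900/75862338389]
step 2: S = H·P̄·Hᵀ + R = [90764731370179/151724676778 -40156530239526/75862338389; -40156530239526/75862338389 56075671648747/75862338389]
step 2: K = P̄·Hᵀ·S⁻¹ = [-1619776669108074/24578723401377749 -2900272699374270/24578723401377749; 4550256108103371/24578723401377749 -5505590829711538/24578723401377749; 1873339898851146/24578723401377749 2498234049698532/24578723401377749]
step 2: x' = x̄ + K·y = [44421244918889614/24578723401377749, 27931852234015672/24578723401377749, 31461639414992248/24578723401377749]
step 2: P' = (I − K·H)·P̄ = [113965122747032821/24578723401377749 23237366833744667/24578723401377749 88568053687810722/24578723401377749; 23237366833744667/24578723401377749 11591032751058553/24578723401377749 17713342226823942/24578723401377749; 88568053687810722/24578723401377749 17713342226823942/24578723401377749 73352497992788308/24578723401377749]

step 0: x' = [-105363/36505, -96032/182525, -56598/36505], P' = [180482/7301 179768/36505 142650/7301; 179768/36505 229622/182525 141558/36505; 142650/7301 141558/36505 114116/7301]
step 1: x' = [-115883750187/151724676778, -82310382073/151724676778, -87375880760/75862338389], P' = [704020078099/151724676778 144054568727/151724676778 273501695304/75862338389; 144054568727/151724676778 71865322699/151724676778 54891538044/75862338389; 273501695304/75862338389 54891538044/75862338389 226459715932/75862338389]
step 2: x' = [44421244918889614/24578723401377749, 27931852234015672/24578723401377749, 31461639414992248/24578723401377749], P' = [113965122747032821/24578723401377749 23237366833744667/24578723401377749 88568053687810722/24578723401377749; 23237366833744667/24578723401377749 11591032751058553/24578723401377749 17713342226823942/24578723401377749; 88568053687810722/24578723401377749 17713342226823942/24578723401377749 73352497992788308/24578723401377749]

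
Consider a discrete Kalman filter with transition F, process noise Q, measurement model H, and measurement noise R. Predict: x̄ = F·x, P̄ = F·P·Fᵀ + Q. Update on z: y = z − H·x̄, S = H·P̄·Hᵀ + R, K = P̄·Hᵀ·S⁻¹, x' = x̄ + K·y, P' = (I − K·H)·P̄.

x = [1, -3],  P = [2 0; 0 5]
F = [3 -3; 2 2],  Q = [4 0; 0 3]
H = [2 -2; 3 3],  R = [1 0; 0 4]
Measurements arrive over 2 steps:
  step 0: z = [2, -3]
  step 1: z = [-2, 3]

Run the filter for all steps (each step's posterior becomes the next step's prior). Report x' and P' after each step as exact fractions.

step 0: x' = [2701/85046, -84183/85046], P' = [44093/255138 12199/255138; 12199/255138 43949/255138]
step 1: x' = [625044/11411867, 10498955/11411867], P' = [32682282/194001739 8854190/194001739; 8854190/194001739 32430166/194001739]

step 0: x̄ = F·x = [12, -4]
step 0: P̄ = F·P·Fᵀ + Q = [67 -18; -18 31]
step 0: y = z − H·x̄ = [-30, -27]
step 0: S = H·P̄·Hᵀ + R = [537 216; 216 562]
step 0: K = P̄·Hᵀ·S⁻¹ = [31894/127569 14073/85046; -31750/127569 14037/85046]
step 0: x' = x̄ + K·y = [2701/85046, -84183/85046]
step 0: P' = (I − K·H)·P̄ = [44093/255138 12199/255138; 12199/255138 43949/255138]
step 1: x̄ = F·x = [130326/42523, -81482/42523]
step 1: P̄ = F·P·Fᵀ + Q = [265558/42523 144/42523; 144/42523 202529/42523]
step 1: y = z − H·x̄ = [-508662/42523, -18963/42523]
step 1: S = H·P̄·Hᵀ + R = [1913719/42523 378174/42523; 378174/42523 4385467/42523]
step 1: K = P̄·Hᵀ·S⁻¹ = [47656184/194001739 31152354/194001739; -47151952/194001739 30963267/194001739]
step 1: x' = x̄ + K·y = [625044/11411867, 10498955/11411867]
step 1: P' = (I − K·H)·P̄ = [32682282/194001739 8854190/194001739; 8854190/194001739 32430166/194001739]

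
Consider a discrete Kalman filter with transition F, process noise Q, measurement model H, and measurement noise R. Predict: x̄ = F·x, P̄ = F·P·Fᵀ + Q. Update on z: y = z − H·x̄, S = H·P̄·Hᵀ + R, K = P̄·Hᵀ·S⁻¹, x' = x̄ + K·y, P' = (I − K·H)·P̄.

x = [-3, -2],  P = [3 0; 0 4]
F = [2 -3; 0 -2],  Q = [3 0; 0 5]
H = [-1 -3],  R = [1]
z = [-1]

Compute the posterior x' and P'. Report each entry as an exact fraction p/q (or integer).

x' = [-123/35, 53/35]
P' = [4506/385 -1461/385; -1461/385 516/385]

x̄ = F·x = [0, 4]
P̄ = F·P·Fᵀ + Q = [51 24; 24 21]
y = z − H·x̄ = [11]
S = H·P̄·Hᵀ + R = [385]
K = P̄·Hᵀ·S⁻¹ = [-123/385; -87/385]
x' = x̄ + K·y = [-123/35, 53/35]
P' = (I − K·H)·P̄ = [4506/385 -1461/385; -1461/385 516/385]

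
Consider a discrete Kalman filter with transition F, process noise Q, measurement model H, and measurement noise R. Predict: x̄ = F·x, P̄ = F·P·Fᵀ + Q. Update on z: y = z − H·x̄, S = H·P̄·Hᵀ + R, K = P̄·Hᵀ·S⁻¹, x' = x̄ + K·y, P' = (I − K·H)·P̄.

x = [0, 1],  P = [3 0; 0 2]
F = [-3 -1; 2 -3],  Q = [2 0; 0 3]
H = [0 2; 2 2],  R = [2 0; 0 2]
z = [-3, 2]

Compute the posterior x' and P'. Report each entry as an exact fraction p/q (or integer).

x̄ = F·x = [-1, -3]
P̄ = F·P·Fᵀ + Q = [31 -12; -12 33]
y = z − H·x̄ = [3, 10]
S = H·P̄·Hᵀ + R = [134 84; 84 162]
K = P̄·Hᵀ·S⁻¹ = [-590/1221 1777/3663; 199/407 7/1221]
x' = x̄ + K·y = [8797/3663, -1802/1221]
P' = (I − K·H)·P̄ = [3547/3663 -590/1221; -590/1221 199/407]

x' = [8797/3663, -1802/1221]
P' = [3547/3663 -590/1221; -590/1221 199/407]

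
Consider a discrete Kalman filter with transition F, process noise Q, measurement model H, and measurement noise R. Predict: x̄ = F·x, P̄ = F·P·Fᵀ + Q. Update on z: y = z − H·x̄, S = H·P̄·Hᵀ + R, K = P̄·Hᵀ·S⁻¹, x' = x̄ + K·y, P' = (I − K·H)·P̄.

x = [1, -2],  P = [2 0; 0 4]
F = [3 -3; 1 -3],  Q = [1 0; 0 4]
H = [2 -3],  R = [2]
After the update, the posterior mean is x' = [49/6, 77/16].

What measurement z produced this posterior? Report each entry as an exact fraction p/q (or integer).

x̄ = F·x = [9, 7]
P̄ = F·P·Fᵀ + Q = [55 42; 42 42]
S = H·P̄·Hᵀ + R = [96]
K = P̄·Hᵀ·S⁻¹ = [-1/6; -7/16]
x' − x̄ = [-5/6, -35/16] = K·y
y = (KᵀK)⁻¹·Kᵀ·(x' − x̄) = [5]
z = y + H·x̄ = [5] + [-3] = [2]

z = [2]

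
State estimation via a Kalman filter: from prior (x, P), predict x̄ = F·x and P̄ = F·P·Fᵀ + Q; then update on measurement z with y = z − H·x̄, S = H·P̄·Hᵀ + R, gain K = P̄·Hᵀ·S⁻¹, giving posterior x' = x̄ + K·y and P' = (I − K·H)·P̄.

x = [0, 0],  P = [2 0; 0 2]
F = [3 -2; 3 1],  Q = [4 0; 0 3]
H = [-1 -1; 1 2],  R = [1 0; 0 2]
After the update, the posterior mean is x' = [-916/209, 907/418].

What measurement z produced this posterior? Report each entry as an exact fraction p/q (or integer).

z = [3, 1]

x̄ = F·x = [0, 0]
P̄ = F·P·Fᵀ + Q = [30 14; 14 23]
S = H·P̄·Hᵀ + R = [82 -118; -118 180]
K = P̄·Hᵀ·S⁻¹ = [-269/209 -109/209; 105/209 277/418]
x' − x̄ = [-916/209, 907/418] = K·y
y = (KᵀK)⁻¹·Kᵀ·(x' − x̄) = [3, 1]
z = y + H·x̄ = [3, 1] + [0, 0] = [3, 1]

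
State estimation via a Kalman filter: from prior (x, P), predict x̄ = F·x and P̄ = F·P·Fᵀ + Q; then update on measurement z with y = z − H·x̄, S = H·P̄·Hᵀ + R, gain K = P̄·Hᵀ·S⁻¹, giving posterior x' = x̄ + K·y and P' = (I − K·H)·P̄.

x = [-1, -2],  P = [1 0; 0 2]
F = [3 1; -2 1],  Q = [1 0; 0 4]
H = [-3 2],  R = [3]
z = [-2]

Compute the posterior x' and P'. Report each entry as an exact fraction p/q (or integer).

x̄ = F·x = [-5, 0]
P̄ = F·P·Fᵀ + Q = [12 -4; -4 10]
y = z − H·x̄ = [-17]
S = H·P̄·Hᵀ + R = [199]
K = P̄·Hᵀ·S⁻¹ = [-44/199; 32/199]
x' = x̄ + K·y = [-247/199, -544/199]
P' = (I − K·H)·P̄ = [452/199 612/199; 612/199 966/199]

x' = [-247/199, -544/199]
P' = [452/199 612/199; 612/199 966/199]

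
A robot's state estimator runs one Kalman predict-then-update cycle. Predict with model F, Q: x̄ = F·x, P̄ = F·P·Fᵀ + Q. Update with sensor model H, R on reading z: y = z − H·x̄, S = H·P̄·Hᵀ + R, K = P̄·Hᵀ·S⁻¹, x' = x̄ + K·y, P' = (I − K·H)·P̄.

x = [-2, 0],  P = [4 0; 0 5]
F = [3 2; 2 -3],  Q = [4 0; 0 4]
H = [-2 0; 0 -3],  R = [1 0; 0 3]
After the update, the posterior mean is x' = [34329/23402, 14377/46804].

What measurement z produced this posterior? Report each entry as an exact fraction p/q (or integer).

x̄ = F·x = [-6, -4]
P̄ = F·P·Fᵀ + Q = [60 -6; -6 65]
S = H·P̄·Hᵀ + R = [241 -36; -36 588]
K = P̄·Hᵀ·S⁻¹ = [-5826/11701 3/23402; 3/11701 -15521/46804]
x' − x̄ = [174741/23402, 201593/46804] = K·y
y = (KᵀK)⁻¹·Kᵀ·(x' − x̄) = [-15, -13]
z = y + H·x̄ = [-15, -13] + [12, 12] = [-3, -1]

z = [-3, -1]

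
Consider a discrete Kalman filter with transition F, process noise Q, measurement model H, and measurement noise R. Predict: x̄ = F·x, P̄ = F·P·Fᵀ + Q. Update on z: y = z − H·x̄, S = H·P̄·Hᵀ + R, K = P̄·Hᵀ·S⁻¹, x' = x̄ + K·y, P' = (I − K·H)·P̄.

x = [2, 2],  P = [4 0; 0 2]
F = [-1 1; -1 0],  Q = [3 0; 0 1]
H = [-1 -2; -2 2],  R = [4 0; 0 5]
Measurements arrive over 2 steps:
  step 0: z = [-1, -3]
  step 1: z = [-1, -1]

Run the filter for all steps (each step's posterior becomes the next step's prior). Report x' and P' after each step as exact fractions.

step 0: x' = [1777/1385, -498/1385], P' = [1224/1385 254/1385; 254/1385 709/1385]
step 1: x' = [30519/145279, -23463/145279], P' = [116388/145279 19598/145279; 19598/145279 64663/145279]

step 0: x̄ = F·x = [0, -2]
step 0: P̄ = F·P·Fᵀ + Q = [9 4; 4 5]
step 0: y = z − H·x̄ = [-5, 1]
step 0: S = H·P̄·Hᵀ + R = [49 6; 6 29]
step 0: K = P̄·Hᵀ·S⁻¹ = [-433/1385 -388/1385; -418/1385 182/1385]
step 0: x' = x̄ + K·y = [1777/1385, -498/1385]
step 0: P' = (I − K·H)·P̄ = [1224/1385 254/1385; 254/1385 709/1385]
step 1: x̄ = F·x = [-455/277, -1777/1385]
step 1: P̄ = F·P·Fᵀ + Q = [1116/277 194/277; 194/277 2609/1385]
step 1: y = z − H·x̄ = [-7214/1385, -2381/1385]
step 1: S = H·P̄·Hᵀ + R = [25436/1385 2664/1385; 2664/1385 31921/1385]
step 1: K = P̄·Hᵀ·S⁻¹ = [-38896/145279 -38716/145279; -37231/145279 18026/145279]
step 1: x' = x̄ + K·y = [30519/145279, -23463/145279]
step 1: P' = (I − K·H)·P̄ = [116388/145279 19598/145279; 19598/145279 64663/145279]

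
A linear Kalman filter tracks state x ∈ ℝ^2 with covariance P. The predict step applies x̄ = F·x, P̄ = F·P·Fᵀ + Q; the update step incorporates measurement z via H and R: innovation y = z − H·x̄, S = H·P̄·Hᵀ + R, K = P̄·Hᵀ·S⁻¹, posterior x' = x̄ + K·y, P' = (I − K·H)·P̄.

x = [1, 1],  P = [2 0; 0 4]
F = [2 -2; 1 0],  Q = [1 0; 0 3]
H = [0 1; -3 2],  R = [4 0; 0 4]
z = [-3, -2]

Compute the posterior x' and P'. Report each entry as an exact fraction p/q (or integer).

x' = [-60/361, -2167/1805]
P' = [516/361 536/361; 536/361 4004/1805]

x̄ = F·x = [0, 1]
P̄ = F·P·Fᵀ + Q = [25 4; 4 5]
y = z − H·x̄ = [-4, -4]
S = H·P̄·Hᵀ + R = [9 -2; -2 201]
K = P̄·Hᵀ·S⁻¹ = [134/361 -119/361; 1001/1805 -8/1805]
x' = x̄ + K·y = [-60/361, -2167/1805]
P' = (I − K·H)·P̄ = [516/361 536/361; 536/361 4004/1805]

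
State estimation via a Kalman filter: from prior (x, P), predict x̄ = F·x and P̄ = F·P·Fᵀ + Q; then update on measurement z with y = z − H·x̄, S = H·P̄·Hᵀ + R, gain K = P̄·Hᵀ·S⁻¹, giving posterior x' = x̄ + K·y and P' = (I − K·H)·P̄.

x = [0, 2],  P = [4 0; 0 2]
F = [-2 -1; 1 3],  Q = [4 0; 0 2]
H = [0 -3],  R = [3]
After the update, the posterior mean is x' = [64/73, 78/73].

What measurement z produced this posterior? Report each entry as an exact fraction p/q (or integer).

x̄ = F·x = [-2, 6]
P̄ = F·P·Fᵀ + Q = [22 -14; -14 24]
S = H·P̄·Hᵀ + R = [219]
K = P̄·Hᵀ·S⁻¹ = [14/73; -24/73]
x' − x̄ = [210/73, -360/73] = K·y
y = (KᵀK)⁻¹·Kᵀ·(x' − x̄) = [15]
z = y + H·x̄ = [15] + [-18] = [-3]

z = [-3]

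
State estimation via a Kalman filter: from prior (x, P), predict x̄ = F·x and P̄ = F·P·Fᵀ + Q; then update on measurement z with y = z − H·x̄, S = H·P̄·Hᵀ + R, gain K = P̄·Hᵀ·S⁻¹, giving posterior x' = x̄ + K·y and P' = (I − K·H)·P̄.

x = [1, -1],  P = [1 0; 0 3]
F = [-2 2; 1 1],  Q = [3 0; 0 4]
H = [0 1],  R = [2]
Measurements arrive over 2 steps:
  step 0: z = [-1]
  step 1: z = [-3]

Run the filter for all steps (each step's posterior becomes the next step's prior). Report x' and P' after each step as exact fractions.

step 0: x' = [-22/5, -4/5], P' = [87/5 4/5; 4/5 8/5]
step 1: x' = [610/133, -421/133], P' = [4663/133 -316/133; -316/133 246/133]

step 0: x̄ = F·x = [-4, 0]
step 0: P̄ = F·P·Fᵀ + Q = [19 4; 4 8]
step 0: y = z − H·x̄ = [-1]
step 0: S = H·P̄·Hᵀ + R = [10]
step 0: K = P̄·Hᵀ·S⁻¹ = [2/5; 4/5]
step 0: x' = x̄ + K·y = [-22/5, -4/5]
step 0: P' = (I − K·H)·P̄ = [87/5 4/5; 4/5 8/5]
step 1: x̄ = F·x = [36/5, -26/5]
step 1: P̄ = F·P·Fᵀ + Q = [363/5 -158/5; -158/5 123/5]
step 1: y = z − H·x̄ = [11/5]
step 1: S = H·P̄·Hᵀ + R = [133/5]
step 1: K = P̄·Hᵀ·S⁻¹ = [-158/133; 123/133]
step 1: x' = x̄ + K·y = [610/133, -421/133]
step 1: P' = (I − K·H)·P̄ = [4663/133 -316/133; -316/133 246/133]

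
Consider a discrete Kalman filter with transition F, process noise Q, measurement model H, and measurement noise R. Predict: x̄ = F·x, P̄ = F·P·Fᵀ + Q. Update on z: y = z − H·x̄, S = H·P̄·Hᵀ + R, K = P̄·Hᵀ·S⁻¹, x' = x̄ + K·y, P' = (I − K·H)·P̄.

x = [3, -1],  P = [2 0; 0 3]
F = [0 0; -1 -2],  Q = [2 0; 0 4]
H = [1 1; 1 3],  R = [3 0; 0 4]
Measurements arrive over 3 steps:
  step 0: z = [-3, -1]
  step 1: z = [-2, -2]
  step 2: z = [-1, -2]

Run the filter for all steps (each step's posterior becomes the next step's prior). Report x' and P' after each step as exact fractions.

step 0: x' = [-145/182, -5/14], P' = [285/182 -9/14; -9/14 9/14]
step 1: x' = [-694/1079, -36/83], P' = [67174/44239 -2026/3403; -2026/3403 2026/3403]
step 2: x' = [-899720/2667821, -88650/205217], P' = [4049449/2667821 -122065/205217; -122065/205217 122065/205217]

step 0: x̄ = F·x = [0, -1]
step 0: P̄ = F·P·Fᵀ + Q = [2 0; 0 18]
step 0: y = z − H·x̄ = [-2, 2]
step 0: S = H·P̄·Hᵀ + R = [23 56; 56 168]
step 0: K = P̄·Hᵀ·S⁻¹ = [4/13 -33/364; 0 9/28]
step 0: x' = x̄ + K·y = [-145/182, -5/14]
step 0: P' = (I − K·H)·P̄ = [285/182 -9/14; -9/14 9/14]
step 1: x̄ = F·x = [0, 275/182]
step 1: P̄ = F·P·Fᵀ + Q = [2 0; 0 1013/182]
step 1: y = z − H·x̄ = [-639/182, -1189/182]
step 1: S = H·P̄·Hᵀ + R = [1923/182 3403/182; 3403/182 10209/182]
step 1: K = P̄·Hᵀ·S⁻¹ = [4/13 -2960/44239; 0 1013/3403]
step 1: x' = x̄ + K·y = [-694/1079, -36/83]
step 1: P' = (I − K·H)·P̄ = [67174/44239 -2026/3403; -2026/3403 2026/3403]
step 2: x̄ = F·x = [0, 1630/1079]
step 2: P̄ = F·P·Fᵀ + Q = [2 0; 0 244130/44239]
step 2: y = z − H·x̄ = [-2709/1079, -7048/1079]
step 2: S = H·P̄·Hᵀ + R = [465325/44239 820868/44239; 820868/44239 2462604/44239]
step 2: K = P̄·Hᵀ·S⁻¹ = [4/13 -355543/5335642; 0 122065/410434]
step 2: x' = x̄ + K·y = [-899720/2667821, -88650/205217]
step 2: P' = (I − K·H)·P̄ = [4049449/2667821 -122065/205217; -122065/205217 122065/205217]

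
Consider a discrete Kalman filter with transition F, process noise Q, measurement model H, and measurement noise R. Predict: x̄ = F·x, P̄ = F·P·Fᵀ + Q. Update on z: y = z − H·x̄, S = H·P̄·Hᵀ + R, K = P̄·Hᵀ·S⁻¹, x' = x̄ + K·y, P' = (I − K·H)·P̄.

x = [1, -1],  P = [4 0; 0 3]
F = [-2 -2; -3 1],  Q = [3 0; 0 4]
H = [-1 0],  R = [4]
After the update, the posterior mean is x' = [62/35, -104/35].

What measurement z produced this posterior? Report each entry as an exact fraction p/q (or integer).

x̄ = F·x = [0, -4]
P̄ = F·P·Fᵀ + Q = [31 18; 18 43]
S = H·P̄·Hᵀ + R = [35]
K = P̄·Hᵀ·S⁻¹ = [-31/35; -18/35]
x' − x̄ = [62/35, 36/35] = K·y
y = (KᵀK)⁻¹·Kᵀ·(x' − x̄) = [-2]
z = y + H·x̄ = [-2] + [0] = [-2]

z = [-2]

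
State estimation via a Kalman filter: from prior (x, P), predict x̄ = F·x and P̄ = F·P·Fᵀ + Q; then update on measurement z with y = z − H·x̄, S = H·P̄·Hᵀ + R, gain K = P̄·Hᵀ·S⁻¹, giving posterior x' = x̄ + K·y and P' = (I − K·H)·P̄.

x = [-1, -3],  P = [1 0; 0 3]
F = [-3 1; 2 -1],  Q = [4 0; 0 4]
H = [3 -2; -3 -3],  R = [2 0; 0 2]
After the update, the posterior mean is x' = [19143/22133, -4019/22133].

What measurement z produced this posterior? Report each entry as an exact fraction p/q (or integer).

z = [3, -2]

x̄ = F·x = [0, 1]
P̄ = F·P·Fᵀ + Q = [16 -9; -9 11]
S = H·P̄·Hᵀ + R = [298 -51; -51 83]
K = P̄·Hᵀ·S⁻¹ = [4407/22133 -2892/22133; -4373/22133 -4287/22133]
x' − x̄ = [19143/22133, -26152/22133] = K·y
y = (KᵀK)⁻¹·Kᵀ·(x' − x̄) = [5, 1]
z = y + H·x̄ = [5, 1] + [-2, -3] = [3, -2]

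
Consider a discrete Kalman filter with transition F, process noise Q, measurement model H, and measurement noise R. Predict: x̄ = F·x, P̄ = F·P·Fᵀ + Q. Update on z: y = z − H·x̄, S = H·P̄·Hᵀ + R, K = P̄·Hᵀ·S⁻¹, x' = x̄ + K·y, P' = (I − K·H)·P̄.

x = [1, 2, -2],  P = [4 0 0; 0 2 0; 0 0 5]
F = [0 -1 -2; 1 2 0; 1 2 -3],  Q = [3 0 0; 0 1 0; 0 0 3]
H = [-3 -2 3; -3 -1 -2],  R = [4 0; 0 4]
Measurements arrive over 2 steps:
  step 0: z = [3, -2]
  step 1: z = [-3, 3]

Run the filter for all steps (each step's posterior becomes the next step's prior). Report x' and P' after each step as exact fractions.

step 0: x̄ = F·x = [2, 5, 11]
step 0: P̄ = F·P·Fᵀ + Q = [25 -4 26; -4 13 12; 26 12 60]
step 0: y = z − H·x̄ = [-14, 31]
step 0: S = H·P̄·Hᵀ + R = [161 -211; -211 818]
step 0: K = P̄·Hᵀ·S⁻¹ = [-16955/87177 -17482/87177; 12721/87177 617/87177; 6498/29059 -5784/29059]
step 0: x' = x̄ + K·y = [-43406/29059, 92306/29059, 49373/29059]
step 0: P' = (I − K·H)·P̄ = [215644/87177 -412748/87177 -27376/29059; -412748/87177 868864/87177 61152/29059; -27376/29059 61152/29059 22056/29059]
step 1: x̄ = F·x = [-191052/29059, 141206/29059, -6913/29059]
step 1: P̄ = F·P·Fᵀ + Q = [2128891/87177 -631516/29059 -315724/29059; -631516/29059 709095/29059 395252/29059; -315724/29059 395252/29059 396149/29059]
step 1: y = z − H·x̄ = [-357182/29059, -358599/29059]
step 1: S = H·P̄·Hᵀ + R = [6266446/29059 1086749/29059; 1086749/29059 2799824/29059]
step 1: K = P̄·Hᵀ·S⁻¹ = [-142300919/563127517 -118929597/563127517; 145373765/563127517 23009252/563127517; 138590998/563127517 -102141097/563127517]
step 1: x' = x̄ + K·y = [-485607797/563127517, 665576836/563127517, -577012806/563127517]
step 1: P' = (I − K·H)·P̄ = [3988303897/1689382551 -2482279567/563127517 -515152971/563127517; -2482279567/563127517 5113584623/563127517 1120608535/563127517; -515152971/563127517 1120608535/563127517 416707383/563127517]

step 0: x' = [-43406/29059, 92306/29059, 49373/29059], P' = [215644/87177 -412748/87177 -27376/29059; -412748/87177 868864/87177 61152/29059; -27376/29059 61152/29059 22056/29059]
step 1: x' = [-485607797/563127517, 665576836/563127517, -577012806/563127517], P' = [3988303897/1689382551 -2482279567/563127517 -515152971/563127517; -2482279567/563127517 5113584623/563127517 1120608535/563127517; -515152971/563127517 1120608535/563127517 416707383/563127517]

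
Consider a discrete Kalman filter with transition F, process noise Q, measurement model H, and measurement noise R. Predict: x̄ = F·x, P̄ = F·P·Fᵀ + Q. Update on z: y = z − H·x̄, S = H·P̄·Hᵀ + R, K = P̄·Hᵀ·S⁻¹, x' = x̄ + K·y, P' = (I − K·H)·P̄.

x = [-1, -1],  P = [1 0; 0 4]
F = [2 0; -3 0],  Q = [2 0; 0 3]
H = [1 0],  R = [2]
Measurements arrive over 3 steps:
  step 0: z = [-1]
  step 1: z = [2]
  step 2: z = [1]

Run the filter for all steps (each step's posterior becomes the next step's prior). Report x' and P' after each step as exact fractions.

step 0: x̄ = F·x = [-2, 3]
step 0: P̄ = F·P·Fᵀ + Q = [6 -6; -6 12]
step 0: y = z − H·x̄ = [1]
step 0: S = H·P̄·Hᵀ + R = [8]
step 0: K = P̄·Hᵀ·S⁻¹ = [3/4; -3/4]
step 0: x' = x̄ + K·y = [-5/4, 9/4]
step 0: P' = (I − K·H)·P̄ = [3/2 -3/2; -3/2 15/2]
step 1: x̄ = F·x = [-5/2, 15/4]
step 1: P̄ = F·P·Fᵀ + Q = [8 -9; -9 33/2]
step 1: y = z − H·x̄ = [9/2]
step 1: S = H·P̄·Hᵀ + R = [10]
step 1: K = P̄·Hᵀ·S⁻¹ = [4/5; -9/10]
step 1: x' = x̄ + K·y = [11/10, -3/10]
step 1: P' = (I − K·H)·P̄ = [8/5 -9/5; -9/5 42/5]
step 2: x̄ = F·x = [11/5, -33/10]
step 2: P̄ = F·P·Fᵀ + Q = [42/5 -48/5; -48/5 87/5]
step 2: y = z − H·x̄ = [-6/5]
step 2: S = H·P̄·Hᵀ + R = [52/5]
step 2: K = P̄·Hᵀ·S⁻¹ = [21/26; -12/13]
step 2: x' = x̄ + K·y = [16/13, -57/26]
step 2: P' = (I − K·H)·P̄ = [21/13 -24/13; -24/13 111/13]

step 0: x' = [-5/4, 9/4], P' = [3/2 -3/2; -3/2 15/2]
step 1: x' = [11/10, -3/10], P' = [8/5 -9/5; -9/5 42/5]
step 2: x' = [16/13, -57/26], P' = [21/13 -24/13; -24/13 111/13]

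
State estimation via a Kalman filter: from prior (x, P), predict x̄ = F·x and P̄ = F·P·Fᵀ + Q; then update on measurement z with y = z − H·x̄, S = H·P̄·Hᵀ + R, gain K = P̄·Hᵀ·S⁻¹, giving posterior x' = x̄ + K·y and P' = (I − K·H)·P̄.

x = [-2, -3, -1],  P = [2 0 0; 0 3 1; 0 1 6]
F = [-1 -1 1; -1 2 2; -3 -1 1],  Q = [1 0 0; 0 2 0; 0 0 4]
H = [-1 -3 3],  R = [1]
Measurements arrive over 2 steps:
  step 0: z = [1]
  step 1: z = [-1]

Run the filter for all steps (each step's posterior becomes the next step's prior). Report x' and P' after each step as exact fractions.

step 0: x̄ = F·x = [4, -6, 8]
step 0: P̄ = F·P·Fᵀ + Q = [10 8 13; 8 48 12; 13 12 29]
step 0: y = z − H·x̄ = [-37]
step 0: S = H·P̄·Hᵀ + R = [458]
step 0: K = P̄·Hᵀ·S⁻¹ = [5/458; -58/229; 19/229]
step 0: x' = x̄ + K·y = [1647/458, 772/229, 1129/229]
step 0: P' = (I − K·H)·P̄ = [4555/458 2122/229 2882/229; 2122/229 4264/229 4952/229; 2882/229 4952/229 5919/229]
step 1: x̄ = F·x = [-933/458, 5957/458, -4227/458]
step 1: P̄ = F·P·Fᵀ + Q = [2531/458 -10361/458 8143/458; -10361/458 126135/458 -41283/458; 8143/458 -41283/458 34265/458]
step 1: y = z − H·x̄ = [29161/458]
step 1: S = H·P̄·Hᵀ + R = [2078659/458]
step 1: K = P̄·Hᵀ·S⁻¹ = [52981/2078659; -491893/2078659; 218501/2078659]
step 1: x' = x̄ + K·y = [-7117/17179, -35395/17179, -43574/17179]
step 1: P' = (I − K·H)·P̄ = [5358296/2078659 9877723/2078659 11681482/2078659; 9877723/2078659 44176702/2078659 47305312/2078659; 11681482/2078659 47305312/2078659 51271973/2078659]

step 0: x' = [1647/458, 772/229, 1129/229], P' = [4555/458 2122/229 2882/229; 2122/229 4264/229 4952/229; 2882/229 4952/229 5919/229]
step 1: x' = [-7117/17179, -35395/17179, -43574/17179], P' = [5358296/2078659 9877723/2078659 11681482/2078659; 9877723/2078659 44176702/2078659 47305312/2078659; 11681482/2078659 47305312/2078659 51271973/2078659]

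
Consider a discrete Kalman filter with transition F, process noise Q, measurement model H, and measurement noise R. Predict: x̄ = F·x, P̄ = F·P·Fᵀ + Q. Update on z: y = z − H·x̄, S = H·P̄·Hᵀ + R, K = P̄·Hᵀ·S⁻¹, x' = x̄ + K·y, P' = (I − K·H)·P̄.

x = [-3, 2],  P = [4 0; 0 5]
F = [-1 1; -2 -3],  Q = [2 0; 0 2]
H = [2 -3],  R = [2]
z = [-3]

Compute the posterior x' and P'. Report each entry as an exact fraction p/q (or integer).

x̄ = F·x = [5, 0]
P̄ = F·P·Fᵀ + Q = [11 -7; -7 63]
y = z − H·x̄ = [-13]
S = H·P̄·Hᵀ + R = [697]
K = P̄·Hᵀ·S⁻¹ = [43/697; -203/697]
x' = x̄ + K·y = [2926/697, 2639/697]
P' = (I − K·H)·P̄ = [5818/697 3850/697; 3850/697 2702/697]

x' = [2926/697, 2639/697]
P' = [5818/697 3850/697; 3850/697 2702/697]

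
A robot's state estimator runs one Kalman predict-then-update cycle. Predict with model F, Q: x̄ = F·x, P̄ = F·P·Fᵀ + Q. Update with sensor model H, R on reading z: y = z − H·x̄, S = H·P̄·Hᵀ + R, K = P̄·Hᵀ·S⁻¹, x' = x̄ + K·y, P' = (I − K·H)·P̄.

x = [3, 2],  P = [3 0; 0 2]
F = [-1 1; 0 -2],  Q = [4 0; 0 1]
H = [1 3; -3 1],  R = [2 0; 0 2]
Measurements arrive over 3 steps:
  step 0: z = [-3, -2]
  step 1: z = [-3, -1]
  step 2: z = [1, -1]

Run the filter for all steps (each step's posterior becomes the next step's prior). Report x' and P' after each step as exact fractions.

step 0: x' = [397/1716, -2047/1716], P' = [167/858 -1/429; -1/429 167/858]
step 1: x' = [-6367/191638, -63659/95819], P' = [18315/95819 -169/95819; -169/95819 17193/95819]
step 2: x' = [7527877/20698234, 6434161/20698234], P' = [1977946/10349117 -17362/10349117; -17362/10349117 3701361/20698234]

step 0: x̄ = F·x = [-1, -4]
step 0: P̄ = F·P·Fᵀ + Q = [9 -4; -4 9]
step 0: y = z − H·x̄ = [10, -1]
step 0: S = H·P̄·Hᵀ + R = [68 32; 32 116]
step 0: K = P̄·Hᵀ·S⁻¹ = [161/1716 -503/1716; 499/1716 173/1716]
step 0: x' = x̄ + K·y = [397/1716, -2047/1716]
step 0: P' = (I − K·H)·P̄ = [167/858 -1/429; -1/429 167/858]
step 1: x̄ = F·x = [-47/33, 2047/858]
step 1: P̄ = F·P·Fᵀ + Q = [145/33 -13/33; -13/33 763/429]
step 1: y = z − H·x̄ = [-7493/858, -6571/858]
step 1: S = H·P̄·Hᵀ + R = [8596/429 -2014/429; -2014/429 19600/429]
step 1: K = P̄·Hᵀ·S⁻¹ = [8904/95819 -27557/95819; 25705/95819 8850/95819]
step 1: x' = x̄ + K·y = [-6367/191638, -63659/95819]
step 1: P' = (I − K·H)·P̄ = [18315/95819 -169/95819; -169/95819 17193/95819]
step 2: x̄ = F·x = [-120951/191638, 127318/95819]
step 2: P̄ = F·P·Fᵀ + Q = [419122/95819 -34724/95819; -34724/95819 164591/95819]
step 2: y = z − H·x̄ = [-451319/191638, -809127/191638]
step 2: S = H·P̄·Hᵀ + R = [1883735/95819 -485801/95819; -485801/95819 4336671/95819]
step 2: K = P̄·Hᵀ·S⁻¹ = [962930/10349117 -2975600/10349117; 11069359/41396468 3805533/41396468]
step 2: x' = x̄ + K·y = [7527877/20698234, 6434161/20698234]
step 2: P' = (I − K·H)·P̄ = [1977946/10349117 -17362/10349117; -17362/10349117 3701361/20698234]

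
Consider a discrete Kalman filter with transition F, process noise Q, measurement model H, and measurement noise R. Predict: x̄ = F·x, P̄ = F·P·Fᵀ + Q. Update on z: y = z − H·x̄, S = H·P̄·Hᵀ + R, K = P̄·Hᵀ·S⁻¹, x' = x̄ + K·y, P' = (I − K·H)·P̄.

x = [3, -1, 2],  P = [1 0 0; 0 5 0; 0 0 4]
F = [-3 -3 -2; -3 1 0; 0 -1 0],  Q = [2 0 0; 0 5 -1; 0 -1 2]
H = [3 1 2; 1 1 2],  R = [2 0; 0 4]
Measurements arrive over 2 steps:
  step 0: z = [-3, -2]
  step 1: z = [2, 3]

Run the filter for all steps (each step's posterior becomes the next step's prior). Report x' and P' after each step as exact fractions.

step 0: x' = [-514/3937, -37514/3937, 13730/3937], P' = [3528/3937 -5478/3937 -993/3937; -5478/3937 61816/3937 -23667/3937; -993/3937 -23667/3937 13366/3937]
step 1: x' = [1760/12877, 50983427/14074561, -11615081/14074561], P' = [11298/12877 -24630/12877 402/12877; -24630/12877 205671498/14074561 -68891060/14074561; 402/12877 -68891060/14074561 35507019/14074561]

step 0: x̄ = F·x = [-10, -10, 1]
step 0: P̄ = F·P·Fᵀ + Q = [72 -6 15; -6 19 -6; 15 -6 7]
step 0: y = z − H·x̄ = [35, 16]
step 0: S = H·P̄·Hᵀ + R = [817 335; 335 147]
step 0: K = P̄·Hᵀ·S⁻¹ = [1560/3937 -984/3937; -976/3937 2251/3937; 43/3937 518/3937]
step 0: x' = x̄ + K·y = [-514/3937, -37514/3937, 13730/3937]
step 0: P' = (I − K·H)·P̄ = [3528/3937 -5478/3937 -993/3937; -5478/3937 61816/3937 -23667/3937; -993/3937 -23667/3937 13366/3937]
step 1: x̄ = F·x = [86624/3937, -35972/3937, 37514/3937]
step 1: P̄ = F·P·Fᵀ + Q = [254910/3937 -145188/3937 121680/3937; -145188/3937 146121/3937 -82187/3937; 121680/3937 -82187/3937 69690/3937]
step 1: y = z − H·x̄ = [-291054/3937, -113869/3937]
step 1: S = H·P̄·Hᵀ + R = [2987229/3937 1253551/3937; 1253551/3937 563135/3937]
step 1: K = P̄·Hᵀ·S⁻¹ = [5034/12877 -3132/12877; -6436196/14074561 10242197/14074561; 1720568/14074561 640591/14074561]
step 1: x' = x̄ + K·y = [1760/12877, 50983427/14074561, -11615081/14074561]
step 1: P' = (I − K·H)·P̄ = [11298/12877 -24630/12877 402/12877; -24630/12877 205671498/14074561 -68891060/14074561; 402/12877 -68891060/14074561 35507019/14074561]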